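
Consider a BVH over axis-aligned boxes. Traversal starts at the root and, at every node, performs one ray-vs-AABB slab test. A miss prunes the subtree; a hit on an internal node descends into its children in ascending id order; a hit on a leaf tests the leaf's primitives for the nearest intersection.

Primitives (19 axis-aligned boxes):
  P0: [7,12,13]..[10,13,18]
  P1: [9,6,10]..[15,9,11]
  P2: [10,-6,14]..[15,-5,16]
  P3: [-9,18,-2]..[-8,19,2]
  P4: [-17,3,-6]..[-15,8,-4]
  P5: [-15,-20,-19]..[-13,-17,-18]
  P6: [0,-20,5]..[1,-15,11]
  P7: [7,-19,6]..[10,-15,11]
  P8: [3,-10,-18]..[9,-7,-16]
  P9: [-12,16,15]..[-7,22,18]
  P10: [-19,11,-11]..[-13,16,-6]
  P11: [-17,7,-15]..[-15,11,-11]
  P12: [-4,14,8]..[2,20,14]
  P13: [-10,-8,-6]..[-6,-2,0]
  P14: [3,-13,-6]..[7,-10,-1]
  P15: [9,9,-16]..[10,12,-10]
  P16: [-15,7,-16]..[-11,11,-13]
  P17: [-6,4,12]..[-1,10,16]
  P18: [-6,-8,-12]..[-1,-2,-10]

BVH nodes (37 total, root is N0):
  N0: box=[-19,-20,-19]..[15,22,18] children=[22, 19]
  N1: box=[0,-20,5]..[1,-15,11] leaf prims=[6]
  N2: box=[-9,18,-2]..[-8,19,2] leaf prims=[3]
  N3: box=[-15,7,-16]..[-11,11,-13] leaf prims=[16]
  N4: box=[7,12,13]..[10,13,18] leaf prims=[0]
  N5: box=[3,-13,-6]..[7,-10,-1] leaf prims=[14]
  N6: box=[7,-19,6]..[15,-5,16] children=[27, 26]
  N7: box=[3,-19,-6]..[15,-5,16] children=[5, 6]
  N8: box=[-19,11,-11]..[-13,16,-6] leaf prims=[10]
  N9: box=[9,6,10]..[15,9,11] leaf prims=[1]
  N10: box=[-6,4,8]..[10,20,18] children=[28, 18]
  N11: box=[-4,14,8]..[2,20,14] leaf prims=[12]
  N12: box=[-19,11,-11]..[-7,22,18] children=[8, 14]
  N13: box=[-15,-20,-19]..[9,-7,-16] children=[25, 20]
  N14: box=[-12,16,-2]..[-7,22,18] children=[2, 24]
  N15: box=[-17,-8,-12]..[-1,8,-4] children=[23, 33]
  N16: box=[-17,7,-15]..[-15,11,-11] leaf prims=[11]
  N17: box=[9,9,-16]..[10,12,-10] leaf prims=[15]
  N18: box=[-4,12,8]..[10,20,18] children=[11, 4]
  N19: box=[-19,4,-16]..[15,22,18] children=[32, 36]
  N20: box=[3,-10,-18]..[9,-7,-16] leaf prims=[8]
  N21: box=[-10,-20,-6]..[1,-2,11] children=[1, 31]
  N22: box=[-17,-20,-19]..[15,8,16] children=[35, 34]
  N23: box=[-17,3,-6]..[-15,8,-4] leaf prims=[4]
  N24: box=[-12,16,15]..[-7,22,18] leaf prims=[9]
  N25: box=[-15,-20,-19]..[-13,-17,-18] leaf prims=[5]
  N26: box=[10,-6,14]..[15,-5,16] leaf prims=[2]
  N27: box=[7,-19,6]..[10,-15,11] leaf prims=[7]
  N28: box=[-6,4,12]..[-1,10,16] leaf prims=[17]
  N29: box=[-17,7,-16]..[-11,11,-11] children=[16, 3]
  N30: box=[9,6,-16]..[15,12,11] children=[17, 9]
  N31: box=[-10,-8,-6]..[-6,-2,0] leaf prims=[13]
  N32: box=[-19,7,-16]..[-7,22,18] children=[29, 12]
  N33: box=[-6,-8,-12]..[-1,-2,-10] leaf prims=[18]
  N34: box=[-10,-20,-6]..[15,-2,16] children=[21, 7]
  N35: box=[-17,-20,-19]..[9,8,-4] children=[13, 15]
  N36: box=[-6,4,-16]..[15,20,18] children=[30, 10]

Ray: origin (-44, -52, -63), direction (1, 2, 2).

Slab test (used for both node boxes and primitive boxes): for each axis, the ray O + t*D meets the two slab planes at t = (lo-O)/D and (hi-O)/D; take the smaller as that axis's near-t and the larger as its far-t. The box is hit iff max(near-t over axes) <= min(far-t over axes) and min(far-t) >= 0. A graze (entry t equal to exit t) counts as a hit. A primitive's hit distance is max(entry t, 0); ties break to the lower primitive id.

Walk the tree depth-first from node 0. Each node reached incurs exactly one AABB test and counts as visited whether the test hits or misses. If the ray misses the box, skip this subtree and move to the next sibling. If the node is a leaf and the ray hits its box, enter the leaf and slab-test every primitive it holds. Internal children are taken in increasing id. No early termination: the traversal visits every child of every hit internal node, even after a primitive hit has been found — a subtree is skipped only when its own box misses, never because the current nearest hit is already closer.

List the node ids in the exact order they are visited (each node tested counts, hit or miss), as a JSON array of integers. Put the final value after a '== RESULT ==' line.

Trace the traversal:
N0 x:[25,59] y:[16,37] z:[22,81/2] -> hit [25,37], descend [19, 22]
  N19 x:[25,59] y:[28,37] z:[47/2,81/2] -> hit [28,37], descend [32, 36]
    N32 x:[25,37] y:[59/2,37] z:[47/2,81/2] -> hit [59/2,37], descend [12, 29]
      N12 x:[25,37] y:[63/2,37] z:[26,81/2] -> hit [63/2,37], descend [8, 14]
        N8 x:[25,31] y:[63/2,34] z:[26,57/2] -> miss, prune
        N14 x:[32,37] y:[34,37] z:[61/2,81/2] -> hit [34,37], descend [2, 24]
          N2 x:[35,36] y:[35,71/2] z:[61/2,65/2] -> miss, prune
          N24 x:[32,37] y:[34,37] z:[39,81/2] -> miss, prune
      N29 x:[27,33] y:[59/2,63/2] z:[47/2,26] -> miss, prune
    N36 x:[38,59] y:[28,36] z:[47/2,81/2] -> miss, prune
  N22 x:[27,59] y:[16,30] z:[22,79/2] -> hit [27,30], descend [34, 35]
    N34 x:[34,59] y:[16,25] z:[57/2,79/2] -> miss, prune
    N35 x:[27,53] y:[16,30] z:[22,59/2] -> hit [27,59/2], descend [13, 15]
      N13 x:[29,53] y:[16,45/2] z:[22,47/2] -> miss, prune
      N15 x:[27,43] y:[22,30] z:[51/2,59/2] -> hit [27,59/2], descend [23, 33]
        N23 x:[27,29] y:[55/2,30] z:[57/2,59/2] -> hit [57/2,29] leaf, test {P4@t=57/2}
        N33 x:[38,43] y:[22,25] z:[51/2,53/2] -> miss, prune

17 AABB tests over nodes [0, 19, 32, 12, 8, 14, 2, 24, 29, 36, 22, 34, 35, 13, 15, 23, 33]; 1 leaf entered; closest P4.

== RESULT ==
[0, 19, 32, 12, 8, 14, 2, 24, 29, 36, 22, 34, 35, 13, 15, 23, 33]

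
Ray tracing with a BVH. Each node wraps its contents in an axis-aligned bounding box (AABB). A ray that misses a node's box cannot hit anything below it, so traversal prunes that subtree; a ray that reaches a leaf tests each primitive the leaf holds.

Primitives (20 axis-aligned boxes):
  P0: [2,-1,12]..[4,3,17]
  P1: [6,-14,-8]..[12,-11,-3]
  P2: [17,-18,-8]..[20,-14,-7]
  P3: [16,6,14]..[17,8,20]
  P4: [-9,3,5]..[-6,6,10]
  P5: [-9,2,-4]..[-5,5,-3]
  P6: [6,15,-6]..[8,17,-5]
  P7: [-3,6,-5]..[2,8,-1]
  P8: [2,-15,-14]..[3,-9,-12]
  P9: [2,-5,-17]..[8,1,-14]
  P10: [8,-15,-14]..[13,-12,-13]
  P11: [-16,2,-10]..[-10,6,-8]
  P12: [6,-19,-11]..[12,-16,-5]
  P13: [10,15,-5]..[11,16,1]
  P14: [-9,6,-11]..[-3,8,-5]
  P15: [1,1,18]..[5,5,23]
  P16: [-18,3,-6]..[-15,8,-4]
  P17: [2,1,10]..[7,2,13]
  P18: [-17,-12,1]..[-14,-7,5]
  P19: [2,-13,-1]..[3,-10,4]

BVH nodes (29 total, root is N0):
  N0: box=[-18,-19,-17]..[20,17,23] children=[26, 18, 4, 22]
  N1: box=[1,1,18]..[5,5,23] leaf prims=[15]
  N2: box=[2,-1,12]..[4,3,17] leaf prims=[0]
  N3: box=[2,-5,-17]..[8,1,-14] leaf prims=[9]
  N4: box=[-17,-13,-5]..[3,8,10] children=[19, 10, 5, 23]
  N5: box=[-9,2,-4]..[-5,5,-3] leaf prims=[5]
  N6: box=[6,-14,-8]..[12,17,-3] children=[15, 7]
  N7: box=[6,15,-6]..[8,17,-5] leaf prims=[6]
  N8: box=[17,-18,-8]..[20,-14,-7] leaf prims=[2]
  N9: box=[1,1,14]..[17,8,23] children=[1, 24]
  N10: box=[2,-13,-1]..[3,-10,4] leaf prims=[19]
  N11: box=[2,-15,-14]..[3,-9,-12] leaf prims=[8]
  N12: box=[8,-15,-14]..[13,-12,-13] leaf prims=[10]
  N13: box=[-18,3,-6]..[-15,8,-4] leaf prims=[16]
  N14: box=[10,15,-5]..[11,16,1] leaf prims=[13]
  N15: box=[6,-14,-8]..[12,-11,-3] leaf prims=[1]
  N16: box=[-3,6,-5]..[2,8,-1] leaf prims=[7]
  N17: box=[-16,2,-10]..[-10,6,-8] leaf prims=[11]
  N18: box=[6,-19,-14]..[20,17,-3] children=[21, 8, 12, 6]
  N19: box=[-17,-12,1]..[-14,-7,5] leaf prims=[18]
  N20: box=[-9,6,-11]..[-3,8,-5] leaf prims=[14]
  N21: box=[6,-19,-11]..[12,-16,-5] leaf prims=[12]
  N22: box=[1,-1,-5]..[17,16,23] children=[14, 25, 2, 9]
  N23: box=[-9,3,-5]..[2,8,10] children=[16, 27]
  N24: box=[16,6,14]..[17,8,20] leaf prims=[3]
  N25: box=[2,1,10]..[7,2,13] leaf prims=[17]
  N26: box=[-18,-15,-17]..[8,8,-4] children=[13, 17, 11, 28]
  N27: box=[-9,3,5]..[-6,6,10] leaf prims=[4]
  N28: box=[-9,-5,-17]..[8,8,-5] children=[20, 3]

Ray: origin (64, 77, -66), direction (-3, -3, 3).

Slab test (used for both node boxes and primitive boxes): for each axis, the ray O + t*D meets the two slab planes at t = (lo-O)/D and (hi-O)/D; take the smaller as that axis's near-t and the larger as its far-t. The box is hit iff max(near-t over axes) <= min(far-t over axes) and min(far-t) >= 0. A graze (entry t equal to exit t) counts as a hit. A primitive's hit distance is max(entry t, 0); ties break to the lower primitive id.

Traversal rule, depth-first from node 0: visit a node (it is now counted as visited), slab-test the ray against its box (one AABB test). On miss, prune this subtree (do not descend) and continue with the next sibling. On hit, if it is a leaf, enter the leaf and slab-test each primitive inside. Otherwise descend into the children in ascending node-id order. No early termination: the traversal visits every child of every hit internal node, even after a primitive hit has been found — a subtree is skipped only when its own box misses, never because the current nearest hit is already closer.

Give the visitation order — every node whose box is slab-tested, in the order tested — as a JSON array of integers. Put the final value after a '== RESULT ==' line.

Traverse from the root:
N0 x:[44/3,82/3] y:[20,32] z:[49/3,89/3] -> hit [20,82/3], descend [4, 18, 22, 26]
  N4 x:[61/3,27] y:[23,30] z:[61/3,76/3] -> hit [23,76/3], descend [5, 10, 19, 23]
    N5 x:[23,73/3] y:[24,25] z:[62/3,21] -> miss, prune
    N10 x:[61/3,62/3] y:[29,30] z:[65/3,70/3] -> miss, prune
    N19 x:[26,27] y:[28,89/3] z:[67/3,71/3] -> miss, prune
    N23 x:[62/3,73/3] y:[23,74/3] z:[61/3,76/3] -> hit [23,73/3], descend [16, 27]
      N16 x:[62/3,67/3] y:[23,71/3] z:[61/3,65/3] -> miss, prune
      N27 x:[70/3,73/3] y:[71/3,74/3] z:[71/3,76/3] -> hit [71/3,73/3] leaf, test {P4@t=71/3}
  N18 x:[44/3,58/3] y:[20,32] z:[52/3,21] -> miss, prune
  N22 x:[47/3,21] y:[61/3,26] z:[61/3,89/3] -> hit [61/3,21], descend [2, 9, 14, 25]
    N2 x:[20,62/3] y:[74/3,26] z:[26,83/3] -> miss, prune
    N9 x:[47/3,21] y:[23,76/3] z:[80/3,89/3] -> miss, prune
    N14 x:[53/3,18] y:[61/3,62/3] z:[61/3,67/3] -> miss, prune
    N25 x:[19,62/3] y:[25,76/3] z:[76/3,79/3] -> miss, prune
  N26 x:[56/3,82/3] y:[23,92/3] z:[49/3,62/3] -> miss, prune

Summary -> nodes [0, 4, 5, 10, 19, 23, 16, 27, 18, 22, 2, 9, 14, 25, 26]; box-tests=15; leaf-entries=1; first=P4

== RESULT ==
[0, 4, 5, 10, 19, 23, 16, 27, 18, 22, 2, 9, 14, 25, 26]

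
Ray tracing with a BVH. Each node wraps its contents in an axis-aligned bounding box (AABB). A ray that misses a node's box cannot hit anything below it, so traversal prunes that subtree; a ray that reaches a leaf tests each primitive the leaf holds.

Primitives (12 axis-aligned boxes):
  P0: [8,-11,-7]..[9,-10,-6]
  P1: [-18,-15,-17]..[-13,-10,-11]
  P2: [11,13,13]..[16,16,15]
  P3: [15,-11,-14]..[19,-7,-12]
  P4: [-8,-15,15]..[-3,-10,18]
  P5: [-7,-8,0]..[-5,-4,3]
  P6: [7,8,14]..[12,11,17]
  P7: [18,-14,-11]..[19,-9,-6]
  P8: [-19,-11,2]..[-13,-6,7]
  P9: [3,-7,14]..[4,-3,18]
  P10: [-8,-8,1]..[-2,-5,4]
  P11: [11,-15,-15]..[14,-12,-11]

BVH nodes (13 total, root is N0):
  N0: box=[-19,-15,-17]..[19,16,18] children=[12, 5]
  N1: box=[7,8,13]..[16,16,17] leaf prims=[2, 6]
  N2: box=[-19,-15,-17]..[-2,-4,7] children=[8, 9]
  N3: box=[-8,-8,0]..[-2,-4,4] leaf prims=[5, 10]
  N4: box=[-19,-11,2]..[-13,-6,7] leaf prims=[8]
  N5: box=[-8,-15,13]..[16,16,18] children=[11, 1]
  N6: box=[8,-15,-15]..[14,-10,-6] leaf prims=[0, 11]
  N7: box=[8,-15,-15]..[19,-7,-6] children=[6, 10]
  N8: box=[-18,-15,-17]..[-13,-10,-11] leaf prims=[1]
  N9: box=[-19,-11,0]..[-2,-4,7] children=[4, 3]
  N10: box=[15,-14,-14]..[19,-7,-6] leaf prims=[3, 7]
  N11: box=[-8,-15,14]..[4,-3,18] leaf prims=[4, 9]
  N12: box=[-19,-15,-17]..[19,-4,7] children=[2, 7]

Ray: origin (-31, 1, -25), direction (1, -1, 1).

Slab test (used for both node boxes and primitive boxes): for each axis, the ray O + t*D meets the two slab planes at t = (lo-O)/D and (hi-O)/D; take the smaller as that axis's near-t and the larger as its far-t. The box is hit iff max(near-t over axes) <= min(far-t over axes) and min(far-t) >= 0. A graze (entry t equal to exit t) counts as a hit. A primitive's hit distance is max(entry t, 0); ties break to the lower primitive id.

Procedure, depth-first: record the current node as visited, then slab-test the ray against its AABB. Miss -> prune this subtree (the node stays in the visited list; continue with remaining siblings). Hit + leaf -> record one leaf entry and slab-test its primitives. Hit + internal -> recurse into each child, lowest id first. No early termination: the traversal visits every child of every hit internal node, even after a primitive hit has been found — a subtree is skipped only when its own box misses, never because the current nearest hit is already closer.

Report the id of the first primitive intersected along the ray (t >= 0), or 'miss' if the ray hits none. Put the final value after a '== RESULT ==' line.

Walk:
N0 x:[12,50] y:[-15,16] z:[8,43] -> hit [12,16], descend [5, 12]
  N5 x:[23,47] y:[-15,16] z:[38,43] -> miss, prune
  N12 x:[12,50] y:[5,16] z:[8,32] -> hit [12,16], descend [2, 7]
    N2 x:[12,29] y:[5,16] z:[8,32] -> hit [12,16], descend [8, 9]
      N8 x:[13,18] y:[11,16] z:[8,14] -> hit [13,14] leaf, test {P1@t=13}
      N9 x:[12,29] y:[5,12] z:[25,32] -> miss, prune
    N7 x:[39,50] y:[8,16] z:[10,19] -> miss, prune

Visited [0, 5, 12, 2, 8, 9, 7]. Tests: 7 box, 1 leaf. Nearest: P1.

== RESULT ==
1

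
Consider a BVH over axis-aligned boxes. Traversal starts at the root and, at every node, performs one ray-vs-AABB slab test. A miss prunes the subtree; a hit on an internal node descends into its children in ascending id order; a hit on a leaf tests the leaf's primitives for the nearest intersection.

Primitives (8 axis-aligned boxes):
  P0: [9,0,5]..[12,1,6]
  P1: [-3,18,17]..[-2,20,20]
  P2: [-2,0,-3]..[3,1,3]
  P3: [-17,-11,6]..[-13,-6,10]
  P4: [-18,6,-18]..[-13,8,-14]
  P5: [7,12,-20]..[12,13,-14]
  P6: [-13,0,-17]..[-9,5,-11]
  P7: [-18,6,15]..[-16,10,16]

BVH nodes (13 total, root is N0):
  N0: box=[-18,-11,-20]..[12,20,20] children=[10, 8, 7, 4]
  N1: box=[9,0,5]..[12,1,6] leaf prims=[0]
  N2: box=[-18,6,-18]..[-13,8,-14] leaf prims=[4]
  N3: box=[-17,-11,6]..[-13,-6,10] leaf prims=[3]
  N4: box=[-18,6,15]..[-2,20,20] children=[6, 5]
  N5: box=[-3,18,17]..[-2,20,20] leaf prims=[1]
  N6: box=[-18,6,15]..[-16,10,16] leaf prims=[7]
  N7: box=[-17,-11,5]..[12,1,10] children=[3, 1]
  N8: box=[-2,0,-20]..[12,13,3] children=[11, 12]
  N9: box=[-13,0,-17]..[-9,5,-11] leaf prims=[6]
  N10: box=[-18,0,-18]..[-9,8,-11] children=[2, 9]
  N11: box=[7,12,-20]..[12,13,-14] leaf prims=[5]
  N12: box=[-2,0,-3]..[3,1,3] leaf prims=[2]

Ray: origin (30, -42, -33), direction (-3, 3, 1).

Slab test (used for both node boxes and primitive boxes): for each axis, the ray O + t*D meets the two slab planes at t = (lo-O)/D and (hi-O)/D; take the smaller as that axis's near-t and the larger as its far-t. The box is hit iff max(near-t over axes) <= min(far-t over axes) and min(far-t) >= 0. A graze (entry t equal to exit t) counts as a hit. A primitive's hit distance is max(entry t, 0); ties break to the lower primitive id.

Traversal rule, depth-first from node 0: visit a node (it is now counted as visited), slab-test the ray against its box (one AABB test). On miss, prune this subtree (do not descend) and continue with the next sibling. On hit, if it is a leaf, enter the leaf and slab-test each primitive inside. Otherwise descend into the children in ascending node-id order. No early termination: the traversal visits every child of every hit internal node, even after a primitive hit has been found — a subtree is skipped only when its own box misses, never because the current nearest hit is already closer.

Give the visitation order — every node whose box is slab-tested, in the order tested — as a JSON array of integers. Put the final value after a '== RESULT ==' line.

Trace the traversal:
N0 x:[6,16] y:[31/3,62/3] z:[13,53] -> hit [13,16], descend [4, 7, 8, 10]
  N4 x:[32/3,16] y:[16,62/3] z:[48,53] -> miss, prune
  N7 x:[6,47/3] y:[31/3,43/3] z:[38,43] -> miss, prune
  N8 x:[6,32/3] y:[14,55/3] z:[13,36] -> miss, prune
  N10 x:[13,16] y:[14,50/3] z:[15,22] -> hit [15,16], descend [2, 9]
    N2 x:[43/3,16] y:[16,50/3] z:[15,19] -> hit [16,16] leaf, test {P4@t=16}
    N9 x:[13,43/3] y:[14,47/3] z:[16,22] -> miss, prune

7 AABB tests over nodes [0, 4, 7, 8, 10, 2, 9]; 1 leaf entered; closest P4.

== RESULT ==
[0, 4, 7, 8, 10, 2, 9]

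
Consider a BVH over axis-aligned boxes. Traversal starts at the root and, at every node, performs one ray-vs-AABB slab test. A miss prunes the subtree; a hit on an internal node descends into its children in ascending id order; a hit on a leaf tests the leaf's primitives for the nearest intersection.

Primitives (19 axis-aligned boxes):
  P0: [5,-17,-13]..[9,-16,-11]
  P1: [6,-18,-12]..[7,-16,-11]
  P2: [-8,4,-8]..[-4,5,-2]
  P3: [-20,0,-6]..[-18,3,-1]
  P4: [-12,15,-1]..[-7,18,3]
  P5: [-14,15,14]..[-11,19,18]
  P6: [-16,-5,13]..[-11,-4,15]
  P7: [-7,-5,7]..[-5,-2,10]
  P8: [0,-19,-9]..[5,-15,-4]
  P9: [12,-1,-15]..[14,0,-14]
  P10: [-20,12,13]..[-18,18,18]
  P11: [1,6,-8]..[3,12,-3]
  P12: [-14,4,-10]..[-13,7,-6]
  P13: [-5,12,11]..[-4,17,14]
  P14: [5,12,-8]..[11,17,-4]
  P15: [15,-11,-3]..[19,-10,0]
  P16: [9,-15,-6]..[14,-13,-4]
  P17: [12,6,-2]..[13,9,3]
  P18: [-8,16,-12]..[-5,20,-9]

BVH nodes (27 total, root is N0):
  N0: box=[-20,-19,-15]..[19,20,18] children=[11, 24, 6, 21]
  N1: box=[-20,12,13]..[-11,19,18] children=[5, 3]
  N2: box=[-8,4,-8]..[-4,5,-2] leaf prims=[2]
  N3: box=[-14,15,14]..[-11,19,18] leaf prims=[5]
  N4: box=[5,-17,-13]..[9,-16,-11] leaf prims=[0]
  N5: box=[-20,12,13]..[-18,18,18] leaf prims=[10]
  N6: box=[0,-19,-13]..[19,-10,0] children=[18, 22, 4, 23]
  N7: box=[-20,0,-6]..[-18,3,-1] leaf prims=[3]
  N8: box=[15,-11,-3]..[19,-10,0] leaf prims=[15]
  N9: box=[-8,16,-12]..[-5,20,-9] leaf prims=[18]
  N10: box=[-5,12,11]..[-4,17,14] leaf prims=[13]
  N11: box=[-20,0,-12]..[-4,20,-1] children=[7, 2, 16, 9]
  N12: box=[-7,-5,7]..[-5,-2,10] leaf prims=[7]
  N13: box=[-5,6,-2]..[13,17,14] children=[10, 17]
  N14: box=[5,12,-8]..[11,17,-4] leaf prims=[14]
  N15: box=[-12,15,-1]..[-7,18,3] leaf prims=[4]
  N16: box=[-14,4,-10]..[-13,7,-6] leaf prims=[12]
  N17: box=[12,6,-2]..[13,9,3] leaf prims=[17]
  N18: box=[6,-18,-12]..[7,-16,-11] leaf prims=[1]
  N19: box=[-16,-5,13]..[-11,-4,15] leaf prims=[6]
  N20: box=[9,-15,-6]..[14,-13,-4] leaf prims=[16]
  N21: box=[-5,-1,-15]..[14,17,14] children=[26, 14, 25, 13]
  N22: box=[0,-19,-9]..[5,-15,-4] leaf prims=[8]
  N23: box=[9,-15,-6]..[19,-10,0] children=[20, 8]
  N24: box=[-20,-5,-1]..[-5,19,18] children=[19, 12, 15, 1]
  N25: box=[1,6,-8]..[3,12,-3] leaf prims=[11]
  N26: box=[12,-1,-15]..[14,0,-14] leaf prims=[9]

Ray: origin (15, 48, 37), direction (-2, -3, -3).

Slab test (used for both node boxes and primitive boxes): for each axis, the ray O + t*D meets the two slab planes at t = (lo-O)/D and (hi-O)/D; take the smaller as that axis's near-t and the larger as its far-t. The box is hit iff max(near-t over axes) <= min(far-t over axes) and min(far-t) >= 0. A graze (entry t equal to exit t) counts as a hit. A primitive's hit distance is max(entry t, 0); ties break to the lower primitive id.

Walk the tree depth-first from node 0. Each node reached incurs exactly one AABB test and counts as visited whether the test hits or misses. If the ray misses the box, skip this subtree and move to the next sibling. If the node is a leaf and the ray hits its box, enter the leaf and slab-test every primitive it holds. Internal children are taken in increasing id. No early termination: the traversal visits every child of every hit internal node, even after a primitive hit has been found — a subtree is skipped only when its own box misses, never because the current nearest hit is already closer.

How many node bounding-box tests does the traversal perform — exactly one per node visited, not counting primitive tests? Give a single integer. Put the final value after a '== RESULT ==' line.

Walk:
N0 x:[-2,35/2] y:[28/3,67/3] z:[19/3,52/3] -> hit [28/3,52/3], descend [6, 11, 21, 24]
  N6 x:[-2,15/2] y:[58/3,67/3] z:[37/3,50/3] -> miss, prune
  N11 x:[19/2,35/2] y:[28/3,16] z:[38/3,49/3] -> hit [38/3,16], descend [2, 7, 9, 16]
    N2 x:[19/2,23/2] y:[43/3,44/3] z:[13,15] -> miss, prune
    N7 x:[33/2,35/2] y:[15,16] z:[38/3,43/3] -> miss, prune
    N9 x:[10,23/2] y:[28/3,32/3] z:[46/3,49/3] -> miss, prune
    N16 x:[14,29/2] y:[41/3,44/3] z:[43/3,47/3] -> hit [43/3,29/2] leaf, test {P12@t=43/3}
  N21 x:[1/2,10] y:[31/3,49/3] z:[23/3,52/3] -> miss, prune
  N24 x:[10,35/2] y:[29/3,53/3] z:[19/3,38/3] -> hit [10,38/3], descend [1, 12, 15, 19]
    N1 x:[13,35/2] y:[29/3,12] z:[19/3,8] -> miss, prune
    N12 x:[10,11] y:[50/3,53/3] z:[9,10] -> miss, prune
    N15 x:[11,27/2] y:[10,11] z:[34/3,38/3] -> miss, prune
    N19 x:[13,31/2] y:[52/3,53/3] z:[22/3,8] -> miss, prune

Summary -> nodes [0, 6, 11, 2, 7, 9, 16, 21, 24, 1, 12, 15, 19]; box-tests=13; leaf-entries=1; first=P12

== RESULT ==
13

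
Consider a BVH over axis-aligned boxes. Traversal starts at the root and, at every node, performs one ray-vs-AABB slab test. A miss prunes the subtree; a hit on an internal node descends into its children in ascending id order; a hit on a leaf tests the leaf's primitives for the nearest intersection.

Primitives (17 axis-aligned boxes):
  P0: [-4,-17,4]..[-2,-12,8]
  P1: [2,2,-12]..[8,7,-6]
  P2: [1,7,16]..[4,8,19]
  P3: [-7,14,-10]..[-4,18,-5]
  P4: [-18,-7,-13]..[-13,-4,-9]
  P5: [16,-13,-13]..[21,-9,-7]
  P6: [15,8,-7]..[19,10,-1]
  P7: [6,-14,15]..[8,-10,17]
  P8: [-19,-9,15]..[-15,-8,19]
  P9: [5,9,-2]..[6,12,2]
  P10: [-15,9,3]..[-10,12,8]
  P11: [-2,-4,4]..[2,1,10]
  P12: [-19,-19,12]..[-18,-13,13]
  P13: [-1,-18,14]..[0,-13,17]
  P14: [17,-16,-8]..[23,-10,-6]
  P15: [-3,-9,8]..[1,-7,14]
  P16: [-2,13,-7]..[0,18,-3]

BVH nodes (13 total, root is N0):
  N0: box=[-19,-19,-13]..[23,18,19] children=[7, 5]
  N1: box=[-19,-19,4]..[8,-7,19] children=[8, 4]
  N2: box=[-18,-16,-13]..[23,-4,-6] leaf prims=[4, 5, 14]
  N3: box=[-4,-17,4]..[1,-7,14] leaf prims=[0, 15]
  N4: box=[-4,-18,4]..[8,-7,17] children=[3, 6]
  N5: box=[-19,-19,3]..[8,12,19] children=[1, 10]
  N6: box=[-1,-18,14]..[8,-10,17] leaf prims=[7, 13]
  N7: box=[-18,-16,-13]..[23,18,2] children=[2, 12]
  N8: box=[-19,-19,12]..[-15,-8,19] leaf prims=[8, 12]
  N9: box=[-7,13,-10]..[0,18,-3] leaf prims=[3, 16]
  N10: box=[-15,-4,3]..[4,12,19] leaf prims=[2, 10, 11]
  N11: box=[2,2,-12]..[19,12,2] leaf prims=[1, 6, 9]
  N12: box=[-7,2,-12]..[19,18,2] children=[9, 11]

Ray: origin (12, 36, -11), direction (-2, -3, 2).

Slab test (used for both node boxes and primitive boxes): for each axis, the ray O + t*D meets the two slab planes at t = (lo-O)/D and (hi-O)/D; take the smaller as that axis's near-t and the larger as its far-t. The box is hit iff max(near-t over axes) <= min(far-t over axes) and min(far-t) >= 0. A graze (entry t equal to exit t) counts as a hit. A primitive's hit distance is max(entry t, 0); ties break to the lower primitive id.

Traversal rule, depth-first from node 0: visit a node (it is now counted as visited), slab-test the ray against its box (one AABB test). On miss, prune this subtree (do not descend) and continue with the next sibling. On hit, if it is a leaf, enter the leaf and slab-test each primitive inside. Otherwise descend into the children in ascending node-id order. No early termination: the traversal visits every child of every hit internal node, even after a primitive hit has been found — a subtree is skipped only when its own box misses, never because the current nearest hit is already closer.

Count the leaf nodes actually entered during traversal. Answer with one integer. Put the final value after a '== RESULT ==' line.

Trace the traversal:
N0 x:[-11/2,31/2] y:[6,55/3] z:[-1,15] -> hit [6,15], descend [5, 7]
  N5 x:[2,31/2] y:[8,55/3] z:[7,15] -> hit [8,15], descend [1, 10]
    N1 x:[2,31/2] y:[43/3,55/3] z:[15/2,15] -> hit [43/3,15], descend [4, 8]
      N4 x:[2,8] y:[43/3,18] z:[15/2,14] -> miss, prune
      N8 x:[27/2,31/2] y:[44/3,55/3] z:[23/2,15] -> hit [44/3,15] leaf, test {P8@t=44/3, P12(miss)}
    N10 x:[4,27/2] y:[8,40/3] z:[7,15] -> hit [8,40/3] leaf, test {P2(miss), P10(miss), P11(miss)}
  N7 x:[-11/2,15] y:[6,52/3] z:[-1,13/2] -> hit [6,13/2], descend [2, 12]
    N2 x:[-11/2,15] y:[40/3,52/3] z:[-1,5/2] -> miss, prune
    N12 x:[-7/2,19/2] y:[6,34/3] z:[-1/2,13/2] -> hit [6,13/2], descend [9, 11]
      N9 x:[6,19/2] y:[6,23/3] z:[1/2,4] -> miss, prune
      N11 x:[-7/2,5] y:[8,34/3] z:[-1/2,13/2] -> miss, prune

11 AABB tests over nodes [0, 5, 1, 4, 8, 10, 7, 2, 12, 9, 11]; 2 leaves entered; closest P8.

== RESULT ==
2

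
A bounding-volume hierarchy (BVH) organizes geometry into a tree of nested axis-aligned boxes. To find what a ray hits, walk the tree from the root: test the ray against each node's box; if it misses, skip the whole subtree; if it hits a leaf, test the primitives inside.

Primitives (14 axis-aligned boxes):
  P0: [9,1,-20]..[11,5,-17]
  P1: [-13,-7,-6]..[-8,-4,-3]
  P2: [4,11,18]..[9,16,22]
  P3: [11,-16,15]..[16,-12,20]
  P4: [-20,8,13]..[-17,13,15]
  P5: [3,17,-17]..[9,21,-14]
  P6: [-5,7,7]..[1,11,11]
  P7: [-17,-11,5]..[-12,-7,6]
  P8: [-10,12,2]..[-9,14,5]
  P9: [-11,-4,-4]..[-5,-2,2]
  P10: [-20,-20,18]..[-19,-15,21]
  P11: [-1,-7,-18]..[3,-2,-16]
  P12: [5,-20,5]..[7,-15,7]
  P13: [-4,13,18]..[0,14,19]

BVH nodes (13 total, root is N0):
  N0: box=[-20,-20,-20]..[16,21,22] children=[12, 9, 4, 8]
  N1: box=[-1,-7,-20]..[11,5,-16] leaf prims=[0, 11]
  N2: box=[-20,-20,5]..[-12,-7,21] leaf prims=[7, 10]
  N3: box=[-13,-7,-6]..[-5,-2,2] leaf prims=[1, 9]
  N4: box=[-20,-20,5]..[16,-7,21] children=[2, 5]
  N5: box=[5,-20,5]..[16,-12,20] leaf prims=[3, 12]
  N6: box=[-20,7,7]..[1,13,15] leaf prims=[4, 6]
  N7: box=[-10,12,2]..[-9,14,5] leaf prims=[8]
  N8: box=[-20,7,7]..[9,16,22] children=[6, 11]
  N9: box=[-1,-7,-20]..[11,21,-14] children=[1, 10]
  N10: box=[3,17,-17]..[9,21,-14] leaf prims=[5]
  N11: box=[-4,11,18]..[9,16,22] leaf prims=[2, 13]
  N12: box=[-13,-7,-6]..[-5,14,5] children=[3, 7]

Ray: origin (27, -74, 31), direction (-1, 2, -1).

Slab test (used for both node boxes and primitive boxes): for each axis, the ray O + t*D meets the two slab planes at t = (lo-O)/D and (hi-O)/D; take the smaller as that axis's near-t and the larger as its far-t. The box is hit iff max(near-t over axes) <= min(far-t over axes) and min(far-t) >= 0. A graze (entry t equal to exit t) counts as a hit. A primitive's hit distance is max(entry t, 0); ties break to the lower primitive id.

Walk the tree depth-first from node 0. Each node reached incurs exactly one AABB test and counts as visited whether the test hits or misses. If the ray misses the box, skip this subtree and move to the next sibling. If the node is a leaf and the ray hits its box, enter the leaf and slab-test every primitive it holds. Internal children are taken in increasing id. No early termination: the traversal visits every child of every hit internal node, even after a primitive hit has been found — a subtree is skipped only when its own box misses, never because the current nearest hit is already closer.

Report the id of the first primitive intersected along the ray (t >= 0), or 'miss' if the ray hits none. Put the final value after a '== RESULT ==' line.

Traverse from the root:
N0 x:[11,47] y:[27,95/2] z:[9,51] -> hit [27,47], descend [4, 8, 9, 12]
  N4 x:[11,47] y:[27,67/2] z:[10,26] -> miss, prune
  N8 x:[18,47] y:[81/2,45] z:[9,24] -> miss, prune
  N9 x:[16,28] y:[67/2,95/2] z:[45,51] -> miss, prune
  N12 x:[32,40] y:[67/2,44] z:[26,37] -> hit [67/2,37], descend [3, 7]
    N3 x:[32,40] y:[67/2,36] z:[29,37] -> hit [67/2,36] leaf, test {P1@t=35, P9@t=35}
    N7 x:[36,37] y:[43,44] z:[26,29] -> miss, prune

Visited [0, 4, 8, 9, 12, 3, 7]. Tests: 7 box, 1 leaf. Nearest: P1.

== RESULT ==
1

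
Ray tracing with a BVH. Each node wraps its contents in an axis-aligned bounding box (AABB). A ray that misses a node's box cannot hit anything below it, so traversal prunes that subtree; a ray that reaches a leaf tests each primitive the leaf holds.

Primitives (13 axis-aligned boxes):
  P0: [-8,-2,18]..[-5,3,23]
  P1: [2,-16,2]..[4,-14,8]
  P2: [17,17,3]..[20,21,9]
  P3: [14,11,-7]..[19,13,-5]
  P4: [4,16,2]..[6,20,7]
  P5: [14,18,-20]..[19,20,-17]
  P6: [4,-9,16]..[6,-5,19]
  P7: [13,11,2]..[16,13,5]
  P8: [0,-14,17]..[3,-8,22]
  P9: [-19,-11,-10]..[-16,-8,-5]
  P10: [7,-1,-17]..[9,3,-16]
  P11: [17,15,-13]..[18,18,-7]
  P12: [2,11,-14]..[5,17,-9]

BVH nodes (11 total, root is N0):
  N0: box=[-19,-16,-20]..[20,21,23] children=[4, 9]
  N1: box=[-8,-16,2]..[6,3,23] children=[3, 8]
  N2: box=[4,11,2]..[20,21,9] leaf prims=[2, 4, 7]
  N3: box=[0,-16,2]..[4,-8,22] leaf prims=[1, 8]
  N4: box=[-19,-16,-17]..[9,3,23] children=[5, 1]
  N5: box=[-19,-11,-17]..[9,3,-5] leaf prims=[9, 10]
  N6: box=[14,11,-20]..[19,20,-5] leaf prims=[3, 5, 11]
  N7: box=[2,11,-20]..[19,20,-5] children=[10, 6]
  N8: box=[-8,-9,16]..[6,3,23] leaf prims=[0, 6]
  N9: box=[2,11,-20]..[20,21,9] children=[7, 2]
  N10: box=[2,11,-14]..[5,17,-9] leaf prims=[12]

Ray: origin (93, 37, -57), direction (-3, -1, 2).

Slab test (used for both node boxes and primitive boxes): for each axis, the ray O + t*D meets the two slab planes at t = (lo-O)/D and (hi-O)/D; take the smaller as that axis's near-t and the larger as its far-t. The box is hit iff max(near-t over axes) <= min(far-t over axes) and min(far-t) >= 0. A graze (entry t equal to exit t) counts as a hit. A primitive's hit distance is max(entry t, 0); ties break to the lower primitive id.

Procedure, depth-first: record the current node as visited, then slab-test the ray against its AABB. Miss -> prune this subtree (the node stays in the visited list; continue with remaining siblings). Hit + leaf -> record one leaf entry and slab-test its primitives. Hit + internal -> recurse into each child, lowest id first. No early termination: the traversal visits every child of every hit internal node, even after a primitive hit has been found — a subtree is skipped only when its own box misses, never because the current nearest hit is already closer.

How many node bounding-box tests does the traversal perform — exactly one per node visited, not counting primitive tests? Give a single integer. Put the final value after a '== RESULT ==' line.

Trace the traversal:
N0 x:[73/3,112/3] y:[16,53] z:[37/2,40] -> hit [73/3,112/3], descend [4, 9]
  N4 x:[28,112/3] y:[34,53] z:[20,40] -> hit [34,112/3], descend [1, 5]
    N1 x:[29,101/3] y:[34,53] z:[59/2,40] -> miss, prune
    N5 x:[28,112/3] y:[34,48] z:[20,26] -> miss, prune
  N9 x:[73/3,91/3] y:[16,26] z:[37/2,33] -> hit [73/3,26], descend [2, 7]
    N2 x:[73/3,89/3] y:[16,26] z:[59/2,33] -> miss, prune
    N7 x:[74/3,91/3] y:[17,26] z:[37/2,26] -> hit [74/3,26], descend [6, 10]
      N6 x:[74/3,79/3] y:[17,26] z:[37/2,26] -> hit [74/3,26] leaf, test {P3@t=25, P5(miss), P11(miss)}
      N10 x:[88/3,91/3] y:[20,26] z:[43/2,24] -> miss, prune

Visited [0, 4, 1, 5, 9, 2, 7, 6, 10]. Tests: 9 box, 1 leaf. Nearest: P3.

== RESULT ==
9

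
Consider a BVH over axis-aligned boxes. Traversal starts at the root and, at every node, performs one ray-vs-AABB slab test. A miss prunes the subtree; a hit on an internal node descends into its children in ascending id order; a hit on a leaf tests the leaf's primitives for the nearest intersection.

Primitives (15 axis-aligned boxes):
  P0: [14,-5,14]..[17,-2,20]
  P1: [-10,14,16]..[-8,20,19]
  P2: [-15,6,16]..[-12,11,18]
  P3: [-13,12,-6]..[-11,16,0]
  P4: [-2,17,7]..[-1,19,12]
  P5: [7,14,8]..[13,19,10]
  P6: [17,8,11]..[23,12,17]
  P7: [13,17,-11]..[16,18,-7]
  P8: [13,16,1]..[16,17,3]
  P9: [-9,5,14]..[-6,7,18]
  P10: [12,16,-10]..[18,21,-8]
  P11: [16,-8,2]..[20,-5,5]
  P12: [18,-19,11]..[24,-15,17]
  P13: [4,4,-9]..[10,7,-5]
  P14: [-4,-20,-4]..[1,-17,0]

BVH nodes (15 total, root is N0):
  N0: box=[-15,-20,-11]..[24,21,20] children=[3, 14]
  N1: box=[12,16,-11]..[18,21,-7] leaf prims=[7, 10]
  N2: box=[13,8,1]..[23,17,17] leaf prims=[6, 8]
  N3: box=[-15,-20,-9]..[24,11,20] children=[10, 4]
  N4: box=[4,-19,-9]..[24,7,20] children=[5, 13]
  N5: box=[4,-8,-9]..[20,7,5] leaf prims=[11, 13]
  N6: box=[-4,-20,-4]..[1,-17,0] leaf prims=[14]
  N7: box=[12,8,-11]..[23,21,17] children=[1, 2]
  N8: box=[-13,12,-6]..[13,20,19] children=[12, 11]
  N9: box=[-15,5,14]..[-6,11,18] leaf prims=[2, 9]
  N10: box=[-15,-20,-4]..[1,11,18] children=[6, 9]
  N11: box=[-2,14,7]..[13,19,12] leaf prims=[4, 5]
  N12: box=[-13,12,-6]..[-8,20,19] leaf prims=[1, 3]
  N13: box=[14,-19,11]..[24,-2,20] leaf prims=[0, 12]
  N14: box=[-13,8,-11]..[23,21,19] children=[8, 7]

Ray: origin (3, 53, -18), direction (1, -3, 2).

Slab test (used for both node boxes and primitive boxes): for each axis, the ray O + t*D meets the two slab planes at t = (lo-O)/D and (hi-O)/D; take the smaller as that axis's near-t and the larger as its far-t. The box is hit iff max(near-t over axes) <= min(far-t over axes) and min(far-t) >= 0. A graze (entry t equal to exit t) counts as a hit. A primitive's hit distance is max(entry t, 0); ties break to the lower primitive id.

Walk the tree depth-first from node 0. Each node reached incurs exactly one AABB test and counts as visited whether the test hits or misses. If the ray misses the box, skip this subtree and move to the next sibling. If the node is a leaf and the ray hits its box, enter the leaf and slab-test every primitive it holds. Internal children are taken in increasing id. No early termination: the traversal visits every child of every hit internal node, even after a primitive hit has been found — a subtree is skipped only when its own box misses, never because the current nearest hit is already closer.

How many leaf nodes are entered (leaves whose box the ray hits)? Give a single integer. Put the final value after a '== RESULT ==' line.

Walk:
N0 x:[-18,21] y:[32/3,73/3] z:[7/2,19] -> hit [32/3,19], descend [3, 14]
  N3 x:[-18,21] y:[14,73/3] z:[9/2,19] -> hit [14,19], descend [4, 10]
    N4 x:[1,21] y:[46/3,24] z:[9/2,19] -> hit [46/3,19], descend [5, 13]
      N5 x:[1,17] y:[46/3,61/3] z:[9/2,23/2] -> miss, prune
      N13 x:[11,21] y:[55/3,24] z:[29/2,19] -> hit [55/3,19] leaf, test {P0(miss), P12(miss)}
    N10 x:[-18,-2] y:[14,73/3] z:[7,18] -> miss, prune
  N14 x:[-16,20] y:[32/3,15] z:[7/2,37/2] -> hit [32/3,15], descend [7, 8]
    N7 x:[9,20] y:[32/3,15] z:[7/2,35/2] -> hit [32/3,15], descend [1, 2]
      N1 x:[9,15] y:[32/3,37/3] z:[7/2,11/2] -> miss, prune
      N2 x:[10,20] y:[12,15] z:[19/2,35/2] -> hit [12,15] leaf, test {P6@t=29/2, P8(miss)}
    N8 x:[-16,10] y:[11,41/3] z:[6,37/2] -> miss, prune

Summary -> nodes [0, 3, 4, 5, 13, 10, 14, 7, 1, 2, 8]; box-tests=11; leaf-entries=2; first=P6

== RESULT ==
2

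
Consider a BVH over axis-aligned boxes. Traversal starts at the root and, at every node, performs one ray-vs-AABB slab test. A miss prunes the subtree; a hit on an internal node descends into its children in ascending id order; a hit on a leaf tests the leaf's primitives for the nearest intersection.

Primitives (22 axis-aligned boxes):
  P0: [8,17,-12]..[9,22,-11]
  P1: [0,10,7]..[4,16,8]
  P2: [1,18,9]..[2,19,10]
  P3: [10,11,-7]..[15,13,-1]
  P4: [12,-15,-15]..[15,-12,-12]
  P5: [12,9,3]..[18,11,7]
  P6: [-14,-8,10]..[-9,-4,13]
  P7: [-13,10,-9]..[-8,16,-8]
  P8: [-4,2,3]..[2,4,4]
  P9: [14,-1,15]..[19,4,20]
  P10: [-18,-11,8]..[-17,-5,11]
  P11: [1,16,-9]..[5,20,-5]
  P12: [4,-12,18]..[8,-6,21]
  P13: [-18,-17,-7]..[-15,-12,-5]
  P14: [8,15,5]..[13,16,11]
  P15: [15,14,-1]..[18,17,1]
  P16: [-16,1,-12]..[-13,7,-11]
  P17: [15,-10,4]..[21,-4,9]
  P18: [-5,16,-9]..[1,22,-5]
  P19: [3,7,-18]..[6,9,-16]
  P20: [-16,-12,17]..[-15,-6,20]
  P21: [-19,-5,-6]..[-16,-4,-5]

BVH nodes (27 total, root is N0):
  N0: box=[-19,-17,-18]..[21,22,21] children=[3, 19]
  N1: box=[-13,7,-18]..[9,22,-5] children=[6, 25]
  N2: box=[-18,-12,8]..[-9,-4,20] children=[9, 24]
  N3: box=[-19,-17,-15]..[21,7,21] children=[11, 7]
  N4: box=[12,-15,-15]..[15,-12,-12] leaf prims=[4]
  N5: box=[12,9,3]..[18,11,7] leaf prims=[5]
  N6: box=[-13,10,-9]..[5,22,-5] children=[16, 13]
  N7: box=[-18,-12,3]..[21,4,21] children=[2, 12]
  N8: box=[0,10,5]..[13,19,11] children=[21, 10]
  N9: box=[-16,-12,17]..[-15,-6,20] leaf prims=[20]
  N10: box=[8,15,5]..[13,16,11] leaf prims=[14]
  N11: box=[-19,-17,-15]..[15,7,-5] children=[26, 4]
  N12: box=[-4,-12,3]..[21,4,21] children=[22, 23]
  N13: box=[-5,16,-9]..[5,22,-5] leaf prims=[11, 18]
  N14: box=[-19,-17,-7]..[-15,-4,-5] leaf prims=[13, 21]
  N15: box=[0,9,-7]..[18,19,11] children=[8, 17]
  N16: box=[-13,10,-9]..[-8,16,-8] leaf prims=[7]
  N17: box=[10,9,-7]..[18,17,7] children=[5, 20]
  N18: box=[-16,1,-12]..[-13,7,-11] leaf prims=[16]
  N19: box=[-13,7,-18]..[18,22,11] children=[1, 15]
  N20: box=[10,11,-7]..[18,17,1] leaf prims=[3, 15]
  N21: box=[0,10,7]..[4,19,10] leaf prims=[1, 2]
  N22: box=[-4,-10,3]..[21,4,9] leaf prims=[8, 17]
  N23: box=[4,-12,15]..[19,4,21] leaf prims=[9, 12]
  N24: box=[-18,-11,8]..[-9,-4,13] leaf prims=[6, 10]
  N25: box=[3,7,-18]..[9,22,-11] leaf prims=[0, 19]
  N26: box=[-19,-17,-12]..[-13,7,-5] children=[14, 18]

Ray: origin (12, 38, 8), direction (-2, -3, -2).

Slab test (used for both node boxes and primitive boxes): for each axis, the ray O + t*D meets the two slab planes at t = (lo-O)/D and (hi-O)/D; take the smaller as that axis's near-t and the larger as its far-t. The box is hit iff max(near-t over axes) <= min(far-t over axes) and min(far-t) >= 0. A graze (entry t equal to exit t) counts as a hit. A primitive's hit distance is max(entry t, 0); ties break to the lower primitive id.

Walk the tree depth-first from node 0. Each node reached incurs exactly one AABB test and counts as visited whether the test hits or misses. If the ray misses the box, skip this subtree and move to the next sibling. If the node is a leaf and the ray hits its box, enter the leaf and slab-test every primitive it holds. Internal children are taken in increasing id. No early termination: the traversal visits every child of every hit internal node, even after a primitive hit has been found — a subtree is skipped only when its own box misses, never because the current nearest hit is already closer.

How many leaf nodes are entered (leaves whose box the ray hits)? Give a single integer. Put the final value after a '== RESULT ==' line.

Traverse from the root:
N0 x:[-9/2,31/2] y:[16/3,55/3] z:[-13/2,13] -> hit [16/3,13], descend [3, 19]
  N3 x:[-9/2,31/2] y:[31/3,55/3] z:[-13/2,23/2] -> hit [31/3,23/2], descend [7, 11]
    N7 x:[-9/2,15] y:[34/3,50/3] z:[-13/2,5/2] -> miss, prune
    N11 x:[-3/2,31/2] y:[31/3,55/3] z:[13/2,23/2] -> hit [31/3,23/2], descend [4, 26]
      N4 x:[-3/2,0] y:[50/3,53/3] z:[10,23/2] -> miss, prune
      N26 x:[25/2,31/2] y:[31/3,55/3] z:[13/2,10] -> miss, prune
  N19 x:[-3,25/2] y:[16/3,31/3] z:[-3/2,13] -> hit [16/3,31/3], descend [1, 15]
    N1 x:[3/2,25/2] y:[16/3,31/3] z:[13/2,13] -> hit [13/2,31/3], descend [6, 25]
      N6 x:[7/2,25/2] y:[16/3,28/3] z:[13/2,17/2] -> hit [13/2,17/2], descend [13, 16]
        N13 x:[7/2,17/2] y:[16/3,22/3] z:[13/2,17/2] -> hit [13/2,22/3] leaf, test {P11(miss), P18@t=13/2}
        N16 x:[10,25/2] y:[22/3,28/3] z:[8,17/2] -> miss, prune
      N25 x:[3/2,9/2] y:[16/3,31/3] z:[19/2,13] -> miss, prune
    N15 x:[-3,6] y:[19/3,29/3] z:[-3/2,15/2] -> miss, prune

Summary -> nodes [0, 3, 7, 11, 4, 26, 19, 1, 6, 13, 16, 25, 15]; box-tests=13; leaf-entries=1; first=P18

== RESULT ==
1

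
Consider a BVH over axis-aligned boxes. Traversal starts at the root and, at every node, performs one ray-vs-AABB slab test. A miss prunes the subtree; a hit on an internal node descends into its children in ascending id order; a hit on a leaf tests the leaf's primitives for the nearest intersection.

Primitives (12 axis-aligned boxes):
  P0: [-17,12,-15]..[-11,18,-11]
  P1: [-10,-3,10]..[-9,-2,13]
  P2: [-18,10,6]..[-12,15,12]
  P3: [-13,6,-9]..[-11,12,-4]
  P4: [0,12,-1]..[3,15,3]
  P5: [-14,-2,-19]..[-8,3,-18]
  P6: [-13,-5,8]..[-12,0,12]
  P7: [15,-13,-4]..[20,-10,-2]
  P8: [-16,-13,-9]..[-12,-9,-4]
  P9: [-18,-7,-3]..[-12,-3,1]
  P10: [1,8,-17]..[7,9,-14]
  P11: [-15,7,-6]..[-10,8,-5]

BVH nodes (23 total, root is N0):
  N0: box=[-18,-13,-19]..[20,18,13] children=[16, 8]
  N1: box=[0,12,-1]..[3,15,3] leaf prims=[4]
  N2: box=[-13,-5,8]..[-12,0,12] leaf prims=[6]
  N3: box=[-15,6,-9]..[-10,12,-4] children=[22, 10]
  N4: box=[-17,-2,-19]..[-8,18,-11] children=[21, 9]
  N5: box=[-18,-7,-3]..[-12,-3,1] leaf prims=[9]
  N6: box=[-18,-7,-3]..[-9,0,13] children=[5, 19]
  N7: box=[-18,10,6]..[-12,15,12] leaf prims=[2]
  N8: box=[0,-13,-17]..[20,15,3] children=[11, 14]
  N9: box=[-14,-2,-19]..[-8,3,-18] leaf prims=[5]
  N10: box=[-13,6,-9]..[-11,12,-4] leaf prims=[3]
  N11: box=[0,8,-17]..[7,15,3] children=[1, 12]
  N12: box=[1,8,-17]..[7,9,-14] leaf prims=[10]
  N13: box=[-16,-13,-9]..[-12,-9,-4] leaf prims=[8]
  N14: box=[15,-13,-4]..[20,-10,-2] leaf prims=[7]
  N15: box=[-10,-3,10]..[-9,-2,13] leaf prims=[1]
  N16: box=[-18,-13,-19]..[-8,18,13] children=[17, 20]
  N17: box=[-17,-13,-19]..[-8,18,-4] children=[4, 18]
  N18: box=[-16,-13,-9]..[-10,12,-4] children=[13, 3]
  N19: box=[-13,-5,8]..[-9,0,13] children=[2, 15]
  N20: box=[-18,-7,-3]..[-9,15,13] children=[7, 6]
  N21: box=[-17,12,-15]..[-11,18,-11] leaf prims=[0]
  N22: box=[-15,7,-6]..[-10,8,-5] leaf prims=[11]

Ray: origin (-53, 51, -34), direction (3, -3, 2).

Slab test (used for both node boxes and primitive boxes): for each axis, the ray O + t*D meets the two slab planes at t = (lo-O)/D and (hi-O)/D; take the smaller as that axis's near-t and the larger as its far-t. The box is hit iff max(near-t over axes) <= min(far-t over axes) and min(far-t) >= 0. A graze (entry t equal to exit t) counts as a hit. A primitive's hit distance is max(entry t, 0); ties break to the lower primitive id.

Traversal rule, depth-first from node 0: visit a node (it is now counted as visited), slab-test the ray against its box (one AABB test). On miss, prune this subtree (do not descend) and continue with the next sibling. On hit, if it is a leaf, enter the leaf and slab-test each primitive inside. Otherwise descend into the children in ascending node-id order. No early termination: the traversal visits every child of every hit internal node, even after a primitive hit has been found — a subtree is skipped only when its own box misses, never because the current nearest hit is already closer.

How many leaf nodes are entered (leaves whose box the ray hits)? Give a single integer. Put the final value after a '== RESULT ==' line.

Walk:
N0 x:[35/3,73/3] y:[11,64/3] z:[15/2,47/2] -> hit [35/3,64/3], descend [8, 16]
  N8 x:[53/3,73/3] y:[12,64/3] z:[17/2,37/2] -> hit [53/3,37/2], descend [11, 14]
    N11 x:[53/3,20] y:[12,43/3] z:[17/2,37/2] -> miss, prune
    N14 x:[68/3,73/3] y:[61/3,64/3] z:[15,16] -> miss, prune
  N16 x:[35/3,15] y:[11,64/3] z:[15/2,47/2] -> hit [35/3,15], descend [17, 20]
    N17 x:[12,15] y:[11,64/3] z:[15/2,15] -> hit [12,15], descend [4, 18]
      N4 x:[12,15] y:[11,53/3] z:[15/2,23/2] -> miss, prune
      N18 x:[37/3,43/3] y:[13,64/3] z:[25/2,15] -> hit [13,43/3], descend [3, 13]
        N3 x:[38/3,43/3] y:[13,15] z:[25/2,15] -> hit [13,43/3], descend [10, 22]
          N10 x:[40/3,14] y:[13,15] z:[25/2,15] -> hit [40/3,14] leaf, test {P3@t=40/3}
          N22 x:[38/3,43/3] y:[43/3,44/3] z:[14,29/2] -> hit [43/3,43/3] leaf, test {P11@t=43/3}
        N13 x:[37/3,41/3] y:[20,64/3] z:[25/2,15] -> miss, prune
    N20 x:[35/3,44/3] y:[12,58/3] z:[31/2,47/2] -> miss, prune

order=[0, 8, 11, 14, 16, 17, 4, 18, 3, 10, 22, 13, 20]  |boxes|=13  |leaves|=2  hit=P3

== RESULT ==
2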